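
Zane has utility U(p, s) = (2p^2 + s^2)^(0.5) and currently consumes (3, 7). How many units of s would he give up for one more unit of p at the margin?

MRS = 6/7

For CES with ρ = 2, MRS = (2/1)·(s/p)^(-1).
At (3, 7): MRS = 6/7.
The indifference curve has slope −6/7 at this bundle.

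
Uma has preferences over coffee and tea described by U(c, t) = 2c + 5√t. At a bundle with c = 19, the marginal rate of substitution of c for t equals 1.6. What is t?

t = 4

MU_c = 2, MU_t = 5/(2√t).
MRS = 2 ÷ (5/(2√t)).
MRS depends only on t: 0.8·√t = 1.6 ⇒ √t = 1.6/0.8 = 2 ⇒ t = 4.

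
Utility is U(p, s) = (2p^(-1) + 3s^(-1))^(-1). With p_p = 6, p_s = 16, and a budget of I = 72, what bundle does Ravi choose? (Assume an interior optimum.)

p* = 4, s* = 3

For CES with ρ = -1, MRS = (2/3)·(s/p)^2.
Tangency: set MRS = p_p/p_s = 6/16 = 0.375.
So (s/p)^2 = 9/16; taking the square root, s/p = 0.75, i.e. s = 0.75·p.
Substitute into the budget 6·p + 16·s = 72: 18·p = 72, so p* = 4 and s* = 0.75·4 = 3.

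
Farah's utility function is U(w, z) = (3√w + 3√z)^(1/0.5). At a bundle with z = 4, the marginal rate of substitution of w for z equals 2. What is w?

w = 1

For CES with ρ = 0.5, MRS = √(z/w).
Setting √(4/w) = 2 gives 4/w = 4 and w = 1.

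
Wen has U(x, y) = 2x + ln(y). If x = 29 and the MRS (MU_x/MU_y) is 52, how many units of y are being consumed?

y = 26

MU_x = 2, MU_y = 1/y.
MRS = 2 ÷ (1/y).
MRS depends only on y: 2·y = 52 ⇒ y = 52/2 = 26.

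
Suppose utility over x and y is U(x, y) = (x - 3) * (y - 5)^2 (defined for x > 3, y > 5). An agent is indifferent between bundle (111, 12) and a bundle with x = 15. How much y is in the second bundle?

U(111, 12) = 5292.
Set U(15, y) = 5292 and solve.
With x = 15: (15 − 3) = 12, so (y − 5)^2 = 5292/12 = 441.
Taking the square root (with y > 5): y − 5 = 21, so y = 26.
Check: U(15, 26) = 5292.

y = 26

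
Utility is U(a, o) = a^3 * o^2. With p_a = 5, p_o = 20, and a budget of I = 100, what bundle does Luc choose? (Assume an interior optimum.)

a* = 12, o* = 2

MU_a = 3·a^2·o^2 and MU_o = 2·a^3·o.
MRS = MU_a/MU_o = (3/2)·o/a.
Tangency: set MRS = p_a/p_o = 5/20 = 0.25.
So (3/2)·o/a = 0.25, i.e. o = (1/6)·a.
Substitute into the budget 5·a + 20·o = 100: (25/3)·a = 100, so a* = 12.
Then o* = (1/6)·12 = 2.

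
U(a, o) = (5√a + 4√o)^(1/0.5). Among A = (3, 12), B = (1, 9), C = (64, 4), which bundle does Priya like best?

Evaluate utility at each bundle:
U(A) = 507.000.
U(B) = 289.000.
U(C) = 2304.000.
Highest utility is C, so C ≻ A ≻ B.

Bundle C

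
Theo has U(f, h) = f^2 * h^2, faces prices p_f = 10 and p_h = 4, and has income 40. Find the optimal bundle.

f* = 2, h* = 5

MU_f = 2·f·h^2 and MU_h = 2·f^2·h.
MRS = MU_f/MU_h = h/f.
Tangency: set MRS = p_f/p_h = 10/4 = 2.5.
So h/f = 2.5, i.e. h = 2.5·f.
Substitute into the budget 10·f + 4·h = 40: 20·f = 40, so f* = 2.
Then h* = 2.5·2 = 5.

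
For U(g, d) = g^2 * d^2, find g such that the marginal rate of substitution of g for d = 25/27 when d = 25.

MU_g = 2·g·d^2 and MU_d = 2·g^2·d.
MRS = MU_g/MU_d = d/g.
Substitute d = 25: MRS = 25/g. Setting 25/g = 25/27 gives g = 25/(25/27) = 27.

g = 27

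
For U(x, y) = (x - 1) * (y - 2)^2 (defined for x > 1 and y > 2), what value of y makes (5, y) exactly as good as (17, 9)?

U(17, 9) = 784.
Set U(5, y) = 784 and solve.
With x = 5: (5 − 1) = 4, so (y − 2)^2 = 784/4 = 196.
Taking the square root (with y > 2): y − 2 = 14, so y = 16.
Check: U(5, 16) = 784.

y = 16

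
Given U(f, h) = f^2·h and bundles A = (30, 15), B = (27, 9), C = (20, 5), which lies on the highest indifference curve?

Evaluate utility at each bundle:
U(A) = 13500.
U(B) = 6561.
U(C) = 2000.
Highest utility is A, so A ≻ B ≻ C.

Bundle A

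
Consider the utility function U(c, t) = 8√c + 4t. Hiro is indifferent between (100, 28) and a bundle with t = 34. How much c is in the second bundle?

c = 49

U(100, 28) = 192.
Set U(c, 34) = 192 and solve.
With t = 34: 8√c = 192 − 4·34 = 56, so √c = 7 and c = 49.
Check: U(49, 34) = 192.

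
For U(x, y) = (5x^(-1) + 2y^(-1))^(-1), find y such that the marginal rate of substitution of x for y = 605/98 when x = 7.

For CES with ρ = -1, MRS = (5/2)·(y/x)^2.
Setting (5/2)·(y/7)^2 = 605/98 gives (y/7)^2 = 121/49, so y/7 = 11/7 and y = 11.

y = 11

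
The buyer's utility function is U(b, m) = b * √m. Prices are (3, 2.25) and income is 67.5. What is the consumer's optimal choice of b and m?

b* = 15, m* = 10

MU_b = √m and MU_m = 0.5·b·m^(-0.5).
MRS = MU_b/MU_m = (2)·m/b.
Tangency: set MRS = p_b/p_m = 3/2.25 = 4/3.
So (2)·m/b = 4/3, i.e. m = (2/3)·b.
Substitute into the budget 3·b + 2.25·m = 67.5: 4.5·b = 67.5, so b* = 15.
Then m* = (2/3)·15 = 10.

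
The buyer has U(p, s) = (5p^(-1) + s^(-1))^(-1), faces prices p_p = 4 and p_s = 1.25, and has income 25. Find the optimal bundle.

For CES with ρ = -1, MRS = (5/1)·(s/p)^2.
Tangency: set MRS = p_p/p_s = 4/1.25 = 3.2.
So (s/p)^2 = 16/25; taking the square root, s/p = 0.8, i.e. s = 0.8·p.
Substitute into the budget 4·p + 1.25·s = 25: 5·p = 25, so p* = 5 and s* = 0.8·5 = 4.

p* = 5, s* = 4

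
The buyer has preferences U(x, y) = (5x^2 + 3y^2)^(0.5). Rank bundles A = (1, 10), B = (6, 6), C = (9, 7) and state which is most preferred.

Evaluate utility at each bundle:
U(A) = 17.464.
U(B) = 16.971.
U(C) = 23.495.
Highest utility is C, so C ≻ A ≻ B.

Bundle C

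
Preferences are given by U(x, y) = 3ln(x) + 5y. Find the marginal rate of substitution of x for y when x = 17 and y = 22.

MU_x = 3/x, MU_y = 5.
MRS = 3/x ÷ 5.
At (17, 22): MRS = 3/85.
So at (17, 22) the consumer would give up 3/85 units of y for one more unit of x.

MRS = 3/85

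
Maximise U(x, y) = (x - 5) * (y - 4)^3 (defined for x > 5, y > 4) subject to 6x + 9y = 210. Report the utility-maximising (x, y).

x* = 11, y* = 16

MU_x = (y−4)^3, MU_y = 3·(x−5)·(y−4)^2.
MRS = (1/3)·(y−4)/(x−5).
Tangency: set MRS = p_x/p_y = 6/9 = 2/3.
So (1/3)·(y − 4)/(x − 5) = 2/3, i.e. (y − 4) = 2·(x − 5).
Rewrite the budget in excess-of-subsistence terms: 6·(x − 5) + 9·(y − 4) = 210 − 6·5 − 9·4 = 144.
Substituting, 24·(x − 5) = 144, so x − 5 = 6 and x* = 11.
Then y − 4 = 2·6 = 12, so y* = 16.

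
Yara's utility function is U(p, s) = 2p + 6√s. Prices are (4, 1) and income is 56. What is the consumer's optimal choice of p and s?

p* = 5, s* = 36

MU_p = 2, MU_s = 6/(2√s).
MRS = 2 ÷ (6/(2√s)).
Tangency: set MRS = p_p/p_s = 4/1 = 4.
MRS depends only on s: (2/3)·√s = 4 ⇒ √s = 4/(2/3) = 6 ⇒ s* = 36.
From the budget, 4·p = 56 − 1·36 = 20, so p* = 5.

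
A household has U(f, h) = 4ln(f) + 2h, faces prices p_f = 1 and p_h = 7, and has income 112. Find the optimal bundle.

MU_f = 4/f, MU_h = 2.
MRS = 4/f ÷ 2.
Tangency: set MRS = p_f/p_h = 1/7.
MRS depends only on f: 2/f = 1/7 ⇒ f* = 2/(1/7) = 14.
From the budget, 7·h = 112 − 1·14 = 98, so h* = 14.

f* = 14, h* = 14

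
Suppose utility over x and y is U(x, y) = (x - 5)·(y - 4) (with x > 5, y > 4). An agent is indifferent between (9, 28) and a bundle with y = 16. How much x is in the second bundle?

U(9, 28) = 96.
Set U(x, 16) = 96 and solve.
With y = 16: (16 − 4) = 12, so (x − 5) = 96/12 = 8.
So x = 5 + 8 = 13.
Check: U(13, 16) = 96.

x = 13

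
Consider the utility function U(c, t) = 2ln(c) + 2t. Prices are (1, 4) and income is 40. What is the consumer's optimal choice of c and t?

MU_c = 2/c, MU_t = 2.
MRS = 2/c ÷ 2.
Tangency: set MRS = p_c/p_t = 1/4 = 0.25.
MRS depends only on c: 1/c = 0.25 ⇒ c* = 1/0.25 = 4.
From the budget, 4·t = 40 − 1·4 = 36, so t* = 9.

c* = 4, t* = 9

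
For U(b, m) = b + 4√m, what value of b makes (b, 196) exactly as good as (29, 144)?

b = 21

U(29, 144) = 77.
Set U(b, 196) = 77 and solve.
With m = 196: √196 = 14, so b = 77 − 4·14 = 21.
Check: U(21, 196) = 77.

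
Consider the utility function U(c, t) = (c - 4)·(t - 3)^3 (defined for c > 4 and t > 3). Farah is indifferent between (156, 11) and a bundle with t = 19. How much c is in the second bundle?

c = 23

U(156, 11) = 77824.
Set U(c, 19) = 77824 and solve.
With t = 19: (19 − 3)^3 = 4096, so (c − 4) = 77824/4096 = 19.
So c = 4 + 19 = 23.
Check: U(23, 19) = 77824.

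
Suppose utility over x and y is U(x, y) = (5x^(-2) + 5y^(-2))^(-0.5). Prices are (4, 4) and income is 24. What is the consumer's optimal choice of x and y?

For CES with ρ = -2, MRS = (y/x)^3.
Tangency: set MRS = p_x/p_y = 4/4 = 1.
So (y/x)^3 = 1; taking the cube root, y/x = 1, i.e. y = x.
Substitute into the budget 4·x + 4·y = 24: 8·x = 24, so x* = 3 and y* = 3.

x* = 3, y* = 3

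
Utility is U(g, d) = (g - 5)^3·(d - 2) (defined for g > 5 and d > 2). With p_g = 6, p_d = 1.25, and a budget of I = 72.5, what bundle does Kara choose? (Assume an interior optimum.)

g* = 10, d* = 10

MU_g = 3·(g−5)^2·(d−2), MU_d = (g−5)^3.
MRS = (3/1)·(d−2)/(g−5).
Tangency: set MRS = p_g/p_d = 6/1.25 = 4.8.
So (3/1)·(d − 2)/(g − 5) = 4.8, i.e. (d − 2) = 1.6·(g − 5).
Rewrite the budget in excess-of-subsistence terms: 6·(g − 5) + 1.25·(d − 2) = 72.5 − 6·5 − 1.25·2 = 40.
Substituting, 8·(g − 5) = 40, so g − 5 = 5 and g* = 10.
Then d − 2 = 1.6·5 = 8, so d* = 10.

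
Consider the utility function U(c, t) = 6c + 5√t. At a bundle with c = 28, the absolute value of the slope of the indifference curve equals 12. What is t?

t = 25

MU_c = 6, MU_t = 5/(2√t).
MRS = 6 ÷ (5/(2√t)).
MRS depends only on t: 2.4·√t = 12 ⇒ √t = 12/2.4 = 5 ⇒ t = 25.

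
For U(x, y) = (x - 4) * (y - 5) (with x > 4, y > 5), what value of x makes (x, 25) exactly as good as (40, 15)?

U(40, 15) = 360.
Set U(x, 25) = 360 and solve.
With y = 25: (25 − 5) = 20, so (x − 4) = 360/20 = 18.
So x = 4 + 18 = 22.
Check: U(22, 25) = 360.

x = 22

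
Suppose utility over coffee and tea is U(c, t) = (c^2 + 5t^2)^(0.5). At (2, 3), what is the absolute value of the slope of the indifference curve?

MRS = 2/15

For CES with ρ = 2, MRS = (1/5)·(t/c)^(-1).
At (2, 3): MRS = 2/15.
So at (2, 3) the consumer would give up 2/15 units of t for one more unit of c.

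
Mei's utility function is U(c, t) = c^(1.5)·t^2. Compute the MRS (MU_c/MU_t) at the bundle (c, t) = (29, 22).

MRS = 33/58

MU_c = 1.5·√c·t^2 and MU_t = 2·c^(1.5)·t.
MRS = MU_c/MU_t = (0.75)·t/c.
At (29, 22): MRS = 33/58.
That is, one extra unit of c is worth 33/58 units of t at the margin.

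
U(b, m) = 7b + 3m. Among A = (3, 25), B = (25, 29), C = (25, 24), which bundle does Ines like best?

Bundle B

Evaluate utility at each bundle:
U(A) = 96.
U(B) = 262.
U(C) = 247.
Highest utility is B, so B ≻ C ≻ A.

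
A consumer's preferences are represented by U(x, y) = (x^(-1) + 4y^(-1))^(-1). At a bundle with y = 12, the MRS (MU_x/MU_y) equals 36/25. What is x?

For CES with ρ = -1, MRS = (1/4)·(y/x)^2.
Setting (1/4)·(12/x)^2 = 36/25 gives (12/x)^2 = 144/25, so 12/x = 2.4 and x = 5.

x = 5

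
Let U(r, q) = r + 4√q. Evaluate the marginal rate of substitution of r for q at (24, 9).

MU_r = 1, MU_q = 4/(2√q).
MRS = 1 ÷ (4/(2√q)).
At (24, 9): MRS = 1.5.
So at (24, 9) the consumer would give up 1.5 units of q for one more unit of r.

MRS = 1.5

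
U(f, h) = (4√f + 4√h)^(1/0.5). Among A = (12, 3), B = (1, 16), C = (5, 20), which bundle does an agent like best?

Bundle C

Evaluate utility at each bundle:
U(A) = 432.000.
U(B) = 400.000.
U(C) = 720.000.
Highest utility is C, so C ≻ A ≻ B.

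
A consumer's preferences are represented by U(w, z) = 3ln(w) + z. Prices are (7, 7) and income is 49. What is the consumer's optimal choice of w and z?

w* = 3, z* = 4

MU_w = 3/w, MU_z = 1.
MRS = 3/w ÷ 1.
Tangency: set MRS = p_w/p_z = 7/7 = 1.
MRS depends only on w: 3/w = 1 ⇒ w* = 3/1 = 3.
From the budget, 7·z = 49 − 7·3 = 28, so z* = 4.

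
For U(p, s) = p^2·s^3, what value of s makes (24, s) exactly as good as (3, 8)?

s = 2

U(3, 8) = 4608.
Set U(24, s) = 4608 and solve.
With p = 24: 24^2 = 576, so s^3 = 4608/576 = 8; taking the cube root, s = 2.
Check: U(24, 2) = 4608.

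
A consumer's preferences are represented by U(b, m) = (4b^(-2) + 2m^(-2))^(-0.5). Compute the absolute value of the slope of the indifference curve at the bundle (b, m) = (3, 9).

For CES with ρ = -2, MRS = (4/2)·(m/b)^3.
At (3, 9): MRS = 54.
The indifference curve has slope −54 at this bundle.

MRS = 54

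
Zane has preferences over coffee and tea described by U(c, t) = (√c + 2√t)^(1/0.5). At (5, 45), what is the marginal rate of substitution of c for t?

For CES with ρ = 0.5, MRS = (1/2)·√(t/c).
At (5, 45): MRS = 1.5.
The indifference curve has slope −1.5 at this bundle.

MRS = 1.5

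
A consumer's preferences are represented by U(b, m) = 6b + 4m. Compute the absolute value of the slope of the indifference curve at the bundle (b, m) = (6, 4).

MU_b = 6, MU_m = 4, so MRS = 6/4 = 1.5 at every bundle.
At (6, 4): MRS = 1.5.
So at (6, 4) the consumer would give up 1.5 units of m for one more unit of b.

MRS = 1.5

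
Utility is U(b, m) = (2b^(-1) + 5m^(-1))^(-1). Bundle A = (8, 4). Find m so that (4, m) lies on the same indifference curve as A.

U depends on (b, m) only through S = 2b^(-1) + 5m^(-1), so equal utility means equal S. At (8, 4): S = 1.5.
With b = 4: 2·4^(-1) = 0.5, so 5m^(-1) = 1.5 − 0.5 = 1, i.e. m^(-1) = 0.2.
Hence m = 1/0.2 = 5.
Check: U(4, 5) = 0.6667.

m = 5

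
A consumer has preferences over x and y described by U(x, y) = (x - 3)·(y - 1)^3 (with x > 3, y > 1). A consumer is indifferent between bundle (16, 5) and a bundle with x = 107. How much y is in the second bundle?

U(16, 5) = 832.
Set U(107, y) = 832 and solve.
With x = 107: (107 − 3) = 104, so (y − 1)^3 = 832/104 = 8.
Taking the cube root (with y > 1): y − 1 = 2, so y = 3.
Check: U(107, 3) = 832.

y = 3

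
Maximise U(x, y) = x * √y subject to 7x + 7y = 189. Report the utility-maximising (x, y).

x* = 18, y* = 9

MU_x = √y and MU_y = 0.5·x·y^(-0.5).
MRS = MU_x/MU_y = (2)·y/x.
Tangency: set MRS = p_x/p_y = 7/7 = 1.
So (2)·y/x = 1, i.e. y = 0.5·x.
Substitute into the budget 7·x + 7·y = 189: 10.5·x = 189, so x* = 18.
Then y* = 0.5·18 = 9.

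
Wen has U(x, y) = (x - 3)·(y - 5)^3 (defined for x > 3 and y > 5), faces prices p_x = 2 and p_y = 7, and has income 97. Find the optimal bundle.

MU_x = (y−5)^3, MU_y = 3·(x−3)·(y−5)^2.
MRS = (1/3)·(y−5)/(x−3).
Tangency: set MRS = p_x/p_y = 2/7.
So (1/3)·(y − 5)/(x − 3) = 2/7, i.e. (y − 5) = (6/7)·(x − 3).
Rewrite the budget in excess-of-subsistence terms: 2·(x − 3) + 7·(y − 5) = 97 − 2·3 − 7·5 = 56.
Substituting, 8·(x − 3) = 56, so x − 3 = 7 and x* = 10.
Then y − 5 = (6/7)·7 = 6, so y* = 11.

x* = 10, y* = 11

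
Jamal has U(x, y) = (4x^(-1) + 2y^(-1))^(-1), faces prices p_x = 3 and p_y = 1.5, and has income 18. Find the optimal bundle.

For CES with ρ = -1, MRS = (4/2)·(y/x)^2.
Tangency: set MRS = p_x/p_y = 3/1.5 = 2.
So (y/x)^2 = 1; taking the square root, y/x = 1, i.e. y = x.
Substitute into the budget 3·x + 1.5·y = 18: 4.5·x = 18, so x* = 4 and y* = 4.

x* = 4, y* = 4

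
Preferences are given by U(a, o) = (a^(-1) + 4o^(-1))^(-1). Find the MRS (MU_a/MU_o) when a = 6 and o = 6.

For CES with ρ = -1, MRS = (1/4)·(o/a)^2.
At (6, 6): MRS = 0.25.
So at (6, 6) the consumer would give up 0.25 units of o for one more unit of a.

MRS = 0.25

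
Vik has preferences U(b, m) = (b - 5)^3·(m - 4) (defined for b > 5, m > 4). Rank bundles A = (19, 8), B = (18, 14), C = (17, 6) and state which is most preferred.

Bundle B

Evaluate utility at each bundle:
U(A) = 10976.
U(B) = 21970.
U(C) = 3456.
Highest utility is B, so B ≻ A ≻ C.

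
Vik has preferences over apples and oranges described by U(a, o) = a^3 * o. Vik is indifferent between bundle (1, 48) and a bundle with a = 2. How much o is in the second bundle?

o = 6

U(1, 48) = 48.
Set U(2, o) = 48 and solve.
With a = 2: 2^3 = 8, so o = 48/8 = 6.
Check: U(2, 6) = 48.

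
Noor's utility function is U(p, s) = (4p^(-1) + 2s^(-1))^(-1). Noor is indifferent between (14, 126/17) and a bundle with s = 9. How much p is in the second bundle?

U depends on (p, s) only through S = 4p^(-1) + 2s^(-1), so equal utility means equal S. At (14, 126/17): S = 5/9.
With s = 9: 2·9^(-1) = 2/9, so 4p^(-1) = 5/9 − 2/9 = 1/3, i.e. p^(-1) = 1/12.
Hence p = 1/(1/12) = 12.
Check: U(12, 9) = 1.8.

p = 12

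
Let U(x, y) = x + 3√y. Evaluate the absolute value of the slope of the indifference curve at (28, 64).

MRS = 16/3

MU_x = 1, MU_y = 3/(2√y).
MRS = 1 ÷ (3/(2√y)).
At (28, 64): MRS = 16/3.
The indifference curve has slope −16/3 at this bundle.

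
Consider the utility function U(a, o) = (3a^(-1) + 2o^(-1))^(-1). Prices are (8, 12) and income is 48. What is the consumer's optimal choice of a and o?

For CES with ρ = -1, MRS = (3/2)·(o/a)^2.
Tangency: set MRS = p_a/p_o = 8/12 = 2/3.
So (o/a)^2 = 4/9; taking the square root, o/a = 2/3, i.e. o = (2/3)·a.
Substitute into the budget 8·a + 12·o = 48: 16·a = 48, so a* = 3 and o* = (2/3)·3 = 2.

a* = 3, o* = 2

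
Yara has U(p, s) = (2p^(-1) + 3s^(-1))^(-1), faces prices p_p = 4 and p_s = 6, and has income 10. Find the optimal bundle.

For CES with ρ = -1, MRS = (2/3)·(s/p)^2.
Tangency: set MRS = p_p/p_s = 4/6 = 2/3.
So (s/p)^2 = 1; taking the square root, s/p = 1, i.e. s = p.
Substitute into the budget 4·p + 6·s = 10: 10·p = 10, so p* = 1 and s* = 1.

p* = 1, s* = 1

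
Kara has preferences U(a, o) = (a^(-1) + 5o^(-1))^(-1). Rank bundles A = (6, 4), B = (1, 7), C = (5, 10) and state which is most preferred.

Evaluate utility at each bundle:
U(A) = 0.706.
U(B) = 0.583.
U(C) = 1.429.
Highest utility is C, so C ≻ A ≻ B.

Bundle C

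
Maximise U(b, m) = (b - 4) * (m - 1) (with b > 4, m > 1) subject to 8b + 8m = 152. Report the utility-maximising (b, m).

MU_b = (m−1), MU_m = (b−4).
MRS = (m−1)/(b−4).
Tangency: set MRS = p_b/p_m = 8/8 = 1.
So (m − 1)/(b − 4) = 1, i.e. (m − 1) = (b − 4).
Rewrite the budget in excess-of-subsistence terms: 8·(b − 4) + 8·(m − 1) = 152 − 8·4 − 8·1 = 112.
Substituting, 16·(b − 4) = 112, so b − 4 = 7 and b* = 11.
Then m − 1 = 7, so m* = 8.

b* = 11, m* = 8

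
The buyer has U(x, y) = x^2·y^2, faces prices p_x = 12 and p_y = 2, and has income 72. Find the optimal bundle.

MU_x = 2·x·y^2 and MU_y = 2·x^2·y.
MRS = MU_x/MU_y = y/x.
Tangency: set MRS = p_x/p_y = 12/2 = 6.
So y/x = 6, i.e. y = 6·x.
Substitute into the budget 12·x + 2·y = 72: 24·x = 72, so x* = 3.
Then y* = 6·3 = 18.

x* = 3, y* = 18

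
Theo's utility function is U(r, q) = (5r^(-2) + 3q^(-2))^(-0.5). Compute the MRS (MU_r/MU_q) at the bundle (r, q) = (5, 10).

MRS = 40/3

For CES with ρ = -2, MRS = (5/3)·(q/r)^3.
At (5, 10): MRS = 40/3.
That is, one extra unit of r is worth 40/3 units of q at the margin.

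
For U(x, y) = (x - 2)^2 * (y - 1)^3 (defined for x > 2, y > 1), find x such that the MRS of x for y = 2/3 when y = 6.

x = 7

MU_x = 2·(x−2)·(y−1)^3, MU_y = 3·(x−2)^2·(y−1)^2.
MRS = (2/3)·(y−1)/(x−2).
Substitute y = 6: MRS = (10/3)/(x − 2). Setting this equal to 2/3 gives x − 2 = (10/3)/(2/3) = 5, so x = 7.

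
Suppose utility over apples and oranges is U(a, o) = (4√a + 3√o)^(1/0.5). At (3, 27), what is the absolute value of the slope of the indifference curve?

MRS = 4

For CES with ρ = 0.5, MRS = (4/3)·√(o/a).
At (3, 27): MRS = 4.
That is, one extra unit of a is worth 4 units of o at the margin.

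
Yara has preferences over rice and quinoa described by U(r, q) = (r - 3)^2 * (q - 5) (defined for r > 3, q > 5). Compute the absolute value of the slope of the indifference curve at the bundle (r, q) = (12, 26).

MRS = 14/3

MU_r = 2·(r−3)·(q−5), MU_q = (r−3)^2.
MRS = (2/1)·(q−5)/(r−3).
At (12, 26): MRS = 14/3.
So at (12, 26) the consumer would give up 14/3 units of q for one more unit of r.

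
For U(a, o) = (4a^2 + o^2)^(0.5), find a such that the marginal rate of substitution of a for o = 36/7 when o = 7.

For CES with ρ = 2, MRS = (4/1)·(o/a)^(-1).
Setting (4/1)·(7/a)^(-1) = 36/7 gives (7/a)^(-1) = 9/7, so 7/a = 7/9 and a = 9.

a = 9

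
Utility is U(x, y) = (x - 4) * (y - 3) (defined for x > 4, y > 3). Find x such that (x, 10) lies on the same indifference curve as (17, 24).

x = 43

U(17, 24) = 273.
Set U(x, 10) = 273 and solve.
With y = 10: (10 − 3) = 7, so (x − 4) = 273/7 = 39.
So x = 4 + 39 = 43.
Check: U(43, 10) = 273.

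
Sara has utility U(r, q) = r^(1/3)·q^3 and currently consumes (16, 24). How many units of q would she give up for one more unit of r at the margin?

MRS = 1/6

MU_r = 1/3·r^(-2/3)·q^3 and MU_q = 3·r^(1/3)·q^2.
MRS = MU_r/MU_q = (1/9)·q/r.
At (16, 24): MRS = 1/6.
So at (16, 24) the consumer would give up 1/6 units of q for one more unit of r.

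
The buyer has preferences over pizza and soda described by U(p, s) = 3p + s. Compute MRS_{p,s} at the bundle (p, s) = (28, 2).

MRS = 3

MU_p = 3, MU_s = 1, so MRS = 3/1 = 3 at every bundle.
At (28, 2): MRS = 3.
So at (28, 2) the consumer would give up 3 units of s for one more unit of p.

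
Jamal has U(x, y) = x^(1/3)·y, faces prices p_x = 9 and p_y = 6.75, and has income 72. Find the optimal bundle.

MU_x = 1/3·x^(-2/3)·y and MU_y = x^(1/3).
MRS = MU_x/MU_y = (1/3)·y/x.
Tangency: set MRS = p_x/p_y = 9/6.75 = 4/3.
So (1/3)·y/x = 4/3, i.e. y = 4·x.
Substitute into the budget 9·x + 6.75·y = 72: 36·x = 72, so x* = 2.
Then y* = 4·2 = 8.

x* = 2, y* = 8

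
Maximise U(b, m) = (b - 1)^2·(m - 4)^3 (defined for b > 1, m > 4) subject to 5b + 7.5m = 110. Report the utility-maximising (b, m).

b* = 7, m* = 10

MU_b = 2·(b−1)·(m−4)^3, MU_m = 3·(b−1)^2·(m−4)^2.
MRS = (2/3)·(m−4)/(b−1).
Tangency: set MRS = p_b/p_m = 5/7.5 = 2/3.
So (2/3)·(m − 4)/(b − 1) = 2/3, i.e. (m − 4) = (b − 1).
Rewrite the budget in excess-of-subsistence terms: 5·(b − 1) + 7.5·(m − 4) = 110 − 5·1 − 7.5·4 = 75.
Substituting, 12.5·(b − 1) = 75, so b − 1 = 6 and b* = 7.
Then m − 4 = 6, so m* = 10.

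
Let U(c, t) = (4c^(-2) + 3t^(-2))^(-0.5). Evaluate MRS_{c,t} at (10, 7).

MRS = 343/750

For CES with ρ = -2, MRS = (4/3)·(t/c)^3.
At (10, 7): MRS = 343/750.
The indifference curve has slope −343/750 at this bundle.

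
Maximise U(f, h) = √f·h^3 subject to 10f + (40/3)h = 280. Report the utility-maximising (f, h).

MU_f = 0.5·f^(-0.5)·h^3 and MU_h = 3·√f·h^2.
MRS = MU_f/MU_h = (1/6)·h/f.
Tangency: set MRS = p_f/p_h = 10/(40/3) = 0.75.
So (1/6)·h/f = 0.75, i.e. h = 4.5·f.
Substitute into the budget 10·f + (40/3)·h = 280: 70·f = 280, so f* = 4.
Then h* = 4.5·4 = 18.

f* = 4, h* = 18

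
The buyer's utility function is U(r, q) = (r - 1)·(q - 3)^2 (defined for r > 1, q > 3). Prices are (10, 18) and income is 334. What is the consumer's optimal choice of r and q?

MU_r = (q−3)^2, MU_q = 2·(r−1)·(q−3).
MRS = (1/2)·(q−3)/(r−1).
Tangency: set MRS = p_r/p_q = 10/18 = 5/9.
So (1/2)·(q − 3)/(r − 1) = 5/9, i.e. (q − 3) = (10/9)·(r − 1).
Rewrite the budget in excess-of-subsistence terms: 10·(r − 1) + 18·(q − 3) = 334 − 10·1 − 18·3 = 270.
Substituting, 30·(r − 1) = 270, so r − 1 = 9 and r* = 10.
Then q − 3 = (10/9)·9 = 10, so q* = 13.

r* = 10, q* = 13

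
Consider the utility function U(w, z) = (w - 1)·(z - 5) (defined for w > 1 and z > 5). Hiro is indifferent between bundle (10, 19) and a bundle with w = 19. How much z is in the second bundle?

z = 12

U(10, 19) = 126.
Set U(19, z) = 126 and solve.
With w = 19: (19 − 1) = 18, so (z − 5) = 126/18 = 7.
So z = 5 + 7 = 12.
Check: U(19, 12) = 126.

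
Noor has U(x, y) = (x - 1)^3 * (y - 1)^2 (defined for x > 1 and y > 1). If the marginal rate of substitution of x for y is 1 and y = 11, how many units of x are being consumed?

MU_x = 3·(x−1)^2·(y−1)^2, MU_y = 2·(x−1)^3·(y−1).
MRS = (3/2)·(y−1)/(x−1).
Substitute y = 11: MRS = 15/(x − 1). Setting this equal to 1 gives x − 1 = 15/1 = 15, so x = 16.

x = 16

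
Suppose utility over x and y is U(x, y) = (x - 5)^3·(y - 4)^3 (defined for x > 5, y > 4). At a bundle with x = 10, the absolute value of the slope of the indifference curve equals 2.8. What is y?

y = 18

MU_x = 3·(x−5)^2·(y−4)^3, MU_y = 3·(x−5)^3·(y−4)^2.
MRS = (y−4)/(x−5).
Substitute x = 10: MRS = (y − 4)/5. Setting this equal to 2.8 gives y − 4 = 2.8·5 = 14, so y = 18.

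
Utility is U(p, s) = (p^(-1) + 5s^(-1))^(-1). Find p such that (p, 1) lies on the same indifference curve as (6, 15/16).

U depends on (p, s) only through S = p^(-1) + 5s^(-1), so equal utility means equal S. At (6, 15/16): S = 5.5.
With s = 1: 5·1^(-1) = 5, so p^(-1) = 5.5 − 5 = 0.5.
Hence p = 1/0.5 = 2.
Check: U(2, 1) = 0.1818.

p = 2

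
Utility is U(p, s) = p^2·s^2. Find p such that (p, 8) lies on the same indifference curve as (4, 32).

p = 16

U(4, 32) = 16384.
Set U(p, 8) = 16384 and solve.
With s = 8: 8^2 = 64, so p^2 = 16384/64 = 256; taking the square root, p = 16.
Check: U(16, 8) = 16384.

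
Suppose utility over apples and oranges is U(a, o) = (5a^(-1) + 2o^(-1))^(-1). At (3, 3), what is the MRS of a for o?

MRS = 2.5

For CES with ρ = -1, MRS = (5/2)·(o/a)^2.
At (3, 3): MRS = 2.5.
That is, one extra unit of a is worth 2.5 units of o at the margin.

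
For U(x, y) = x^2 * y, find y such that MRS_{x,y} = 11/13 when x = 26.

y = 11

MU_x = 2·x·y and MU_y = x^2.
MRS = MU_x/MU_y = (2/1)·y/x.
Substitute x = 26: MRS = y/13. Setting y/13 = 11/13 gives y = (11/13)·13 = 11.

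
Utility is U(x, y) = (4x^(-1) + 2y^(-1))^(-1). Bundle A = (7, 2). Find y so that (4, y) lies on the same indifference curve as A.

U depends on (x, y) only through S = 4x^(-1) + 2y^(-1), so equal utility means equal S. At (7, 2): S = 11/7.
With x = 4: 4·4^(-1) = 1, so 2y^(-1) = 11/7 − 1 = 4/7, i.e. y^(-1) = 2/7.
Hence y = 1/(2/7) = 3.5.
Check: U(4, 3.5) = 0.6364.

y = 3.5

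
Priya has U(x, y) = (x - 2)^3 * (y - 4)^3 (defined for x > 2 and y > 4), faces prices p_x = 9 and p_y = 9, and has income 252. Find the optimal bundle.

MU_x = 3·(x−2)^2·(y−4)^3, MU_y = 3·(x−2)^3·(y−4)^2.
MRS = (y−4)/(x−2).
Tangency: set MRS = p_x/p_y = 9/9 = 1.
So (y − 4)/(x − 2) = 1, i.e. (y − 4) = (x − 2).
Rewrite the budget in excess-of-subsistence terms: 9·(x − 2) + 9·(y − 4) = 252 − 9·2 − 9·4 = 198.
Substituting, 18·(x − 2) = 198, so x − 2 = 11 and x* = 13.
Then y − 4 = 11, so y* = 15.

x* = 13, y* = 15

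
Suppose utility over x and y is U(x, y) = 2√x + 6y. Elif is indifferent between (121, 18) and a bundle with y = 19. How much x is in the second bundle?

U(121, 18) = 130.
Set U(x, 19) = 130 and solve.
With y = 19: 2√x = 130 − 6·19 = 16, so √x = 8 and x = 64.
Check: U(64, 19) = 130.

x = 64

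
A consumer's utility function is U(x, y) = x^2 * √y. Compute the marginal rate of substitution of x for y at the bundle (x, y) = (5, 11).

MRS = 8.8

MU_x = 2·x·√y and MU_y = 0.5·x^2·y^(-0.5).
MRS = MU_x/MU_y = (4)·y/x.
At (5, 11): MRS = 8.8.
That is, one extra unit of x is worth 8.8 units of y at the margin.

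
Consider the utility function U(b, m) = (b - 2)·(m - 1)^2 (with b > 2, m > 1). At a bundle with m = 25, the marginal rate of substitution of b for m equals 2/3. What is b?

b = 20

MU_b = (m−1)^2, MU_m = 2·(b−2)·(m−1).
MRS = (1/2)·(m−1)/(b−2).
Substitute m = 25: MRS = 12/(b − 2). Setting this equal to 2/3 gives b − 2 = 12/(2/3) = 18, so b = 20.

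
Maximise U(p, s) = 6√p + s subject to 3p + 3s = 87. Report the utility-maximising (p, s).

p* = 9, s* = 20

MU_p = 6/(2√p), MU_s = 1.
MRS = 6/(2√p) ÷ 1.
Tangency: set MRS = p_p/p_s = 3/3 = 1.
MRS depends only on p: 3/√p = 1 ⇒ √p = 3/1 = 3 ⇒ p* = 9.
From the budget, 3·s = 87 − 3·9 = 60, so s* = 20.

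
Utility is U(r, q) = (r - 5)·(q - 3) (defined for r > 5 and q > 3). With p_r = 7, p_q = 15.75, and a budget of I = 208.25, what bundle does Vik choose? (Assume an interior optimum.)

MU_r = (q−3), MU_q = (r−5).
MRS = (q−3)/(r−5).
Tangency: set MRS = p_r/p_q = 7/15.75 = 4/9.
So (q − 3)/(r − 5) = 4/9, i.e. (q − 3) = (4/9)·(r − 5).
Rewrite the budget in excess-of-subsistence terms: 7·(r − 5) + 15.75·(q − 3) = 208.25 − 7·5 − 15.75·3 = 126.
Substituting, 14·(r − 5) = 126, so r − 5 = 9 and r* = 14.
Then q − 3 = (4/9)·9 = 4, so q* = 7.

r* = 14, q* = 7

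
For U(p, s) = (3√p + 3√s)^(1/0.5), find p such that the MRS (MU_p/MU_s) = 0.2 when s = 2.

p = 50

For CES with ρ = 0.5, MRS = √(s/p).
Setting √(2/p) = 0.2 gives 2/p = 1/25 and p = 50.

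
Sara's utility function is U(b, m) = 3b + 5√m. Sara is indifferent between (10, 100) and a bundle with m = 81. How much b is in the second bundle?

b = 35/3

U(10, 100) = 80.
Set U(b, 81) = 80 and solve.
With m = 81: √81 = 9, so 3b = 80 − 5·9 = 35 and b = 35/3.
Check: U(35/3, 81) = 80.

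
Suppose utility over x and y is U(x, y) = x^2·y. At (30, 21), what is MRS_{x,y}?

MRS = 1.4

MU_x = 2·x·y and MU_y = x^2.
MRS = MU_x/MU_y = (2/1)·y/x.
At (30, 21): MRS = 1.4.
So at (30, 21) the consumer would give up 1.4 units of y for one more unit of x.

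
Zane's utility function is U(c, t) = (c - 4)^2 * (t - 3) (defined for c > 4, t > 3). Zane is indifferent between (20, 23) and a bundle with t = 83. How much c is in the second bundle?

c = 12

U(20, 23) = 5120.
Set U(c, 83) = 5120 and solve.
With t = 83: (83 − 3) = 80, so (c − 4)^2 = 5120/80 = 64.
Taking the square root (with c > 4): c − 4 = 8, so c = 12.
Check: U(12, 83) = 5120.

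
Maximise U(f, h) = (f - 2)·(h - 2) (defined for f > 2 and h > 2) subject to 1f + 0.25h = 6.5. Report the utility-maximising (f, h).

f* = 4, h* = 10

MU_f = (h−2), MU_h = (f−2).
MRS = (h−2)/(f−2).
Tangency: set MRS = p_f/p_h = 1/0.25 = 4.
So (h − 2)/(f − 2) = 4, i.e. (h − 2) = 4·(f − 2).
Rewrite the budget in excess-of-subsistence terms: 1·(f − 2) + 0.25·(h − 2) = 6.5 − 1·2 − 0.25·2 = 4.
Substituting, 2·(f − 2) = 4, so f − 2 = 2 and f* = 4.
Then h − 2 = 4·2 = 8, so h* = 10.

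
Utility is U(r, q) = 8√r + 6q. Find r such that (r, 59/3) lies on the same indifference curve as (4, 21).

U(4, 21) = 142.
Set U(r, 59/3) = 142 and solve.
With q = 59/3: 8√r = 142 − 6·59/3 = 24, so √r = 3 and r = 9.
Check: U(9, 59/3) = 142.

r = 9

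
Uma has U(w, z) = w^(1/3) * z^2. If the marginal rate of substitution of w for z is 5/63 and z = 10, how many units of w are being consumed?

w = 21

MU_w = 1/3·w^(-2/3)·z^2 and MU_z = 2·w^(1/3)·z.
MRS = MU_w/MU_z = (1/6)·z/w.
Substitute z = 10: MRS = (5/3)/w. Setting (5/3)/w = 5/63 gives w = (5/3)/(5/63) = 21.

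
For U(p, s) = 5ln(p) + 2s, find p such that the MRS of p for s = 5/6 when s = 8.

MU_p = 5/p, MU_s = 2.
MRS = 5/p ÷ 2.
MRS depends only on p: 2.5/p = 5/6 ⇒ p = 2.5/(5/6) = 3.

p = 3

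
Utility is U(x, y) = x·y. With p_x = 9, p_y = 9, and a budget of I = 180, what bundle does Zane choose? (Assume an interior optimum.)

MU_x = y and MU_y = x.
MRS = MU_x/MU_y = y/x.
Tangency: set MRS = p_x/p_y = 9/9 = 1.
So y/x = 1, i.e. y = x.
Substitute into the budget 9·x + 9·y = 180: 18·x = 180, so x* = 10.
Then y* = 10.

x* = 10, y* = 10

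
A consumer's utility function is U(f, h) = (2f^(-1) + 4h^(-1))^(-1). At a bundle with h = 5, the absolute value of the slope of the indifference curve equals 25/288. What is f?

f = 12

For CES with ρ = -1, MRS = (2/4)·(h/f)^2.
Setting (2/4)·(5/f)^2 = 25/288 gives (5/f)^2 = 25/144, so 5/f = 5/12 and f = 12.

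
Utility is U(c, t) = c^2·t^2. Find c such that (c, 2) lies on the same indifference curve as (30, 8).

c = 120

U(30, 8) = 57600.
Set U(c, 2) = 57600 and solve.
With t = 2: 2^2 = 4, so c^2 = 57600/4 = 14400; taking the square root, c = 120.
Check: U(120, 2) = 57600.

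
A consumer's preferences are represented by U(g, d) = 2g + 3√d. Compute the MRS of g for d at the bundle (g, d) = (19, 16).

MU_g = 2, MU_d = 3/(2√d).
MRS = 2 ÷ (3/(2√d)).
At (19, 16): MRS = 16/3.
So at (19, 16) the consumer would give up 16/3 units of d for one more unit of g.

MRS = 16/3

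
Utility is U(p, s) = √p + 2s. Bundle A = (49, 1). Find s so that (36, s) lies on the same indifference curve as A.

s = 1.5

U(49, 1) = 9.
Set U(36, s) = 9 and solve.
With p = 36: √36 = 6, so 2s = 9 − 6 = 3 and s = 1.5.
Check: U(36, 1.5) = 9.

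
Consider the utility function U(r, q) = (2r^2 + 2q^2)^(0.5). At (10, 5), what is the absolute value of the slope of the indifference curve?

For CES with ρ = 2, MRS = (q/r)^(-1).
At (10, 5): MRS = 2.
The indifference curve has slope −2 at this bundle.

MRS = 2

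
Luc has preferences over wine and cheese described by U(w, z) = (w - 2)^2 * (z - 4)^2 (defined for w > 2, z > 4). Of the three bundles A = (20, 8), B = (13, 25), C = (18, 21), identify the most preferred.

Bundle C

Evaluate utility at each bundle:
U(A) = 5184.
U(B) = 53361.
U(C) = 73984.
Highest utility is C, so C ≻ B ≻ A.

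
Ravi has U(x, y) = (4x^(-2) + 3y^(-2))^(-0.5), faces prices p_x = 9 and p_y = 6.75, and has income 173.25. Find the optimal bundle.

x* = 11, y* = 11

For CES with ρ = -2, MRS = (4/3)·(y/x)^3.
Tangency: set MRS = p_x/p_y = 9/6.75 = 4/3.
So (y/x)^3 = 1; taking the cube root, y/x = 1, i.e. y = x.
Substitute into the budget 9·x + 6.75·y = 173.25: 15.75·x = 173.25, so x* = 11 and y* = 11.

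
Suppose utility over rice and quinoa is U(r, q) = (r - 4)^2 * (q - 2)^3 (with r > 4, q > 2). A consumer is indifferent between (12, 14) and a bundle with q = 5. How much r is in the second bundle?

r = 68

U(12, 14) = 110592.
Set U(r, 5) = 110592 and solve.
With q = 5: (5 − 2)^3 = 27, so (r − 4)^2 = 110592/27 = 4096.
Taking the square root (with r > 4): r − 4 = 64, so r = 68.
Check: U(68, 5) = 110592.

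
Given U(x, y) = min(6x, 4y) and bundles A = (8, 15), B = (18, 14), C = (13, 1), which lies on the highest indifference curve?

Bundle B

Evaluate utility at each bundle:
U(A) = 48.
U(B) = 56.
U(C) = 4.
Highest utility is B, so B ≻ A ≻ C.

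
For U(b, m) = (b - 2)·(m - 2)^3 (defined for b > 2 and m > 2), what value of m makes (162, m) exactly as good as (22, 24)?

U(22, 24) = 212960.
Set U(162, m) = 212960 and solve.
With b = 162: (162 − 2) = 160, so (m − 2)^3 = 212960/160 = 1331.
Taking the cube root (with m > 2): m − 2 = 11, so m = 13.
Check: U(162, 13) = 212960.

m = 13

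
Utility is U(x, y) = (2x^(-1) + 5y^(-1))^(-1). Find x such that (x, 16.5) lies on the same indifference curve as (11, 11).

x = 6

U depends on (x, y) only through S = 2x^(-1) + 5y^(-1), so equal utility means equal S. At (11, 11): S = 7/11.
With y = 16.5: 5·16.5^(-1) = 10/33, so 2x^(-1) = 7/11 − 10/33 = 1/3, i.e. x^(-1) = 1/6.
Hence x = 1/(1/6) = 6.
Check: U(6, 16.5) = 1.5714.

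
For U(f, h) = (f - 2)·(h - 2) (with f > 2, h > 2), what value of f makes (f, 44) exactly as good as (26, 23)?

f = 14

U(26, 23) = 504.
Set U(f, 44) = 504 and solve.
With h = 44: (44 − 2) = 42, so (f − 2) = 504/42 = 12.
So f = 2 + 12 = 14.
Check: U(14, 44) = 504.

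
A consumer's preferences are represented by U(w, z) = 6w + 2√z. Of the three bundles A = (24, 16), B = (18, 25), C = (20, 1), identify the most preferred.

Bundle A

Evaluate utility at each bundle:
U(A) = 152.000.
U(B) = 118.000.
U(C) = 122.000.
Highest utility is A, so A ≻ C ≻ B.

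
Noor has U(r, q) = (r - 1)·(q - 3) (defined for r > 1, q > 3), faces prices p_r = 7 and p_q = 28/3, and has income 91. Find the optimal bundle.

r* = 5, q* = 6

MU_r = (q−3), MU_q = (r−1).
MRS = (q−3)/(r−1).
Tangency: set MRS = p_r/p_q = 7/(28/3) = 0.75.
So (q − 3)/(r − 1) = 0.75, i.e. (q − 3) = 0.75·(r − 1).
Rewrite the budget in excess-of-subsistence terms: 7·(r − 1) + (28/3)·(q − 3) = 91 − 7·1 − (28/3)·3 = 56.
Substituting, 14·(r − 1) = 56, so r − 1 = 4 and r* = 5.
Then q − 3 = 0.75·4 = 3, so q* = 6.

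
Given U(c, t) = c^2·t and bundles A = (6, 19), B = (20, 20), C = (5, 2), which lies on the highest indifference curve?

Bundle B

Evaluate utility at each bundle:
U(A) = 684.
U(B) = 8000.
U(C) = 50.
Highest utility is B, so B ≻ A ≻ C.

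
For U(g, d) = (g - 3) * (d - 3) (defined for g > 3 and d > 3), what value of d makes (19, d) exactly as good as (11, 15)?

d = 9

U(11, 15) = 96.
Set U(19, d) = 96 and solve.
With g = 19: (19 − 3) = 16, so (d − 3) = 96/16 = 6.
So d = 3 + 6 = 9.
Check: U(19, 9) = 96.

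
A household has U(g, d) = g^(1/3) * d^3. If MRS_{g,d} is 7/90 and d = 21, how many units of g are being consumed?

MU_g = 1/3·g^(-2/3)·d^3 and MU_d = 3·g^(1/3)·d^2.
MRS = MU_g/MU_d = (1/9)·d/g.
Substitute d = 21: MRS = (7/3)/g. Setting (7/3)/g = 7/90 gives g = (7/3)/(7/90) = 30.

g = 30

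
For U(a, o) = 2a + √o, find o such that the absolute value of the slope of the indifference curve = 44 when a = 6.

o = 121

MU_a = 2, MU_o = 1/(2√o).
MRS = 2 ÷ (1/(2√o)).
MRS depends only on o: 4·√o = 44 ⇒ √o = 44/4 = 11 ⇒ o = 121.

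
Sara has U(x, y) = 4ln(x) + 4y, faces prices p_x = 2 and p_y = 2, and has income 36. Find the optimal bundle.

x* = 1, y* = 17

MU_x = 4/x, MU_y = 4.
MRS = 4/x ÷ 4.
Tangency: set MRS = p_x/p_y = 2/2 = 1.
MRS depends only on x: 1/x = 1 ⇒ x* = 1/1 = 1.
From the budget, 2·y = 36 − 2·1 = 34, so y* = 17.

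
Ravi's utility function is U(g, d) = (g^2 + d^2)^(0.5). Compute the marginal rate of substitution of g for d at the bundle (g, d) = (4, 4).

MRS = 1

For CES with ρ = 2, MRS = (d/g)^(-1).
At (4, 4): MRS = 1.
That is, one extra unit of g is worth 1 units of d at the margin.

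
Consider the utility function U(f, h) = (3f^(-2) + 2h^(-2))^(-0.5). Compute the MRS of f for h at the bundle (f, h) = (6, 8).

For CES with ρ = -2, MRS = (3/2)·(h/f)^3.
At (6, 8): MRS = 32/9.
That is, one extra unit of f is worth 32/9 units of h at the margin.

MRS = 32/9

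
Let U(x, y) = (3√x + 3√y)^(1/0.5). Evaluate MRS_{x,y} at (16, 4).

MRS = 0.5

For CES with ρ = 0.5, MRS = √(y/x).
At (16, 4): MRS = 0.5.
So at (16, 4) the consumer would give up 0.5 units of y for one more unit of x.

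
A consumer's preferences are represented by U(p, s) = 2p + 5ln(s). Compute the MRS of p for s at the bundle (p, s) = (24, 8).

MU_p = 2, MU_s = 5/s.
MRS = 2 ÷ (5/s).
At (24, 8): MRS = 3.2.
That is, one extra unit of p is worth 3.2 units of s at the margin.

MRS = 3.2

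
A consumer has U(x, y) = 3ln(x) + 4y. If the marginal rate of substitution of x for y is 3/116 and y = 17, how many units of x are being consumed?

x = 29

MU_x = 3/x, MU_y = 4.
MRS = 3/x ÷ 4.
MRS depends only on x: 0.75/x = 3/116 ⇒ x = 0.75/(3/116) = 29.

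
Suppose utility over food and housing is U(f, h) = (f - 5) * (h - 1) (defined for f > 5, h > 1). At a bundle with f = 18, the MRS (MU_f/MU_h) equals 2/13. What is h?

MU_f = (h−1), MU_h = (f−5).
MRS = (h−1)/(f−5).
Substitute f = 18: MRS = (h − 1)/13. Setting this equal to 2/13 gives h − 1 = (2/13)·13 = 2, so h = 3.

h = 3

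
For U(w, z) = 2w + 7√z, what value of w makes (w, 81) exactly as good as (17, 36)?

U(17, 36) = 76.
Set U(w, 81) = 76 and solve.
With z = 81: √81 = 9, so 2w = 76 − 7·9 = 13 and w = 6.5.
Check: U(6.5, 81) = 76.

w = 6.5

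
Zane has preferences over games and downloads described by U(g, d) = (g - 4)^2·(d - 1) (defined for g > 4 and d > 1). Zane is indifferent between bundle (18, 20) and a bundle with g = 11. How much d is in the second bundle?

d = 77

U(18, 20) = 3724.
Set U(11, d) = 3724 and solve.
With g = 11: (11 − 4)^2 = 49, so (d − 1) = 3724/49 = 76.
So d = 1 + 76 = 77.
Check: U(11, 77) = 3724.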